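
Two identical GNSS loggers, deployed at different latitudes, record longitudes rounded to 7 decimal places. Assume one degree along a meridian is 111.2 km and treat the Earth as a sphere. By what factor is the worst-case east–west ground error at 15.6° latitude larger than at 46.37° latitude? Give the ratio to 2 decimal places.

1.40

Rounding to 7 decimal places leaves the longitude within ±5e-08° of the true value.
Error at 15.6° = 5e-08° × 111200 × cos 15.6° ≈ 0.00556 × 0.9632 = 0.0053552 m.
Error at 46.37° = 5e-08° × 111200 × cos 46.37° ≈ 0.00556 × 0.6900 = 0.0038364 m.
Ratio: 0.0053552 / 0.0038364 = cos 15.6° / cos 46.37° ≈ 1.3959.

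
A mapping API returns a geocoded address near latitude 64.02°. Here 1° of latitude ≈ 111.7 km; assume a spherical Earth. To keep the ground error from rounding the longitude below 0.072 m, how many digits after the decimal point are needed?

At 64.02° one degree of longitude covers 111700 × cos 64.02° ≈ 111700 × 0.4381 ≈ 48931 m.
N decimal places → at most half a unit in the last place, 0.5 × 10⁻ᴺ° = 48931/2 × 10⁻ᴺ m.
Setting 24465.5 × 10⁻ᴺ ≤ 0.072 gives 10ᴺ ≥ 3.398e+05, i.e. N ≥ 5.53.
N = 5 would give 0.245 m (too coarse); N = 6 gives 0.0245 m ≤ 0.072 m.

6 decimal places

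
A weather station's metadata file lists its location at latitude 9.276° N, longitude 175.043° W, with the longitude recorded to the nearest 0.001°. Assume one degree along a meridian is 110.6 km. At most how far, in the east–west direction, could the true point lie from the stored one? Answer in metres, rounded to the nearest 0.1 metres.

Rounding to 3 decimal places leaves the longitude within ±0.0005° of the true value.
At latitude 9.276° a degree of longitude spans 110600 m × cos 9.276° = 110600 × 0.9869 ≈ 109154 m.
So at most 0.0005° × 109154 ≈ 54.5769 m east–west.

54.6 metres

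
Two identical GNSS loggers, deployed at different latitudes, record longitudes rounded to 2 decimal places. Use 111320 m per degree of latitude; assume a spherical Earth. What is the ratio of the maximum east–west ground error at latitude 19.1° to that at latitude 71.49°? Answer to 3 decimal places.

Rounding to 2 decimal places leaves the longitude within ±0.005° of the true value.
Error at 19.1° = 0.005° × 111320 × cos 19.1° ≈ 556.6 × 0.9449 = 525.96 m.
At 71.49°: 0.005° × 111320 × cos 71.49° = 0.005 × 111320 × 0.3175 ≈ 176.7 m.
The ratio reduces to cos 19.1° / cos 71.49° = 0.9449/0.3175 ≈ 2.9765.

2.976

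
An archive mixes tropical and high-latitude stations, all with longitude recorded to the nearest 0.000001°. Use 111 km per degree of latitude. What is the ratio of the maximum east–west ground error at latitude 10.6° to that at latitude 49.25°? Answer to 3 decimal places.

1.506

Rounding to 6 decimal places leaves the longitude within ±5e-07° of the true value.
At 10.6°: 5e-07° × 111000 × cos 10.6° = 5e-07 × 111000 × 0.9829 ≈ 0.054553 m.
Error at 49.25° = 5e-07° × 111000 × cos 49.25° ≈ 0.0555 × 0.6528 = 0.036228 m.
The ratio reduces to cos 10.6° / cos 49.25° = 0.9829/0.6528 ≈ 1.5058.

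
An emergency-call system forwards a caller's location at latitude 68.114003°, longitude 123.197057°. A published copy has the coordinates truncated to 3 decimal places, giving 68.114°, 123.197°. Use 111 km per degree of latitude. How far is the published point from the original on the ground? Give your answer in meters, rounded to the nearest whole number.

The latitude changed by +0.000003° and the longitude by +0.000057°.
N–S: 0.000003° × 111000 m/° = 0.333 m.
East–west at this latitude: 0.000057° × 111000 × cos 68.114° ≈ 0.000057 × 41376.5 = 2.35846 m.
Distance: √(0.333² + 2.35846²) ≈ 2.38185 m.

2 meters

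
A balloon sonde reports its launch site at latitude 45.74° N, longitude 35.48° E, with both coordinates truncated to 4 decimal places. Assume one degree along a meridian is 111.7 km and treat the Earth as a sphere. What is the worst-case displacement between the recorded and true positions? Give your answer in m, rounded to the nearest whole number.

Truncating at 4 decimal places can drop up to a full unit in the last place, so each coordinate may be off by as much as 0.0001°.
North–south component: 0.0001° × 111700 = 11.17 m.
East–west component at 45.74°: 0.0001° × 111700 × cos 45.74° ≈ 0.0001 × 77957.2 ≈ 7.79572 m.
The two errors are perpendicular, so the maximum displacement is √(11.17² + 7.79572²) ≈ 13.6214 m.

14 m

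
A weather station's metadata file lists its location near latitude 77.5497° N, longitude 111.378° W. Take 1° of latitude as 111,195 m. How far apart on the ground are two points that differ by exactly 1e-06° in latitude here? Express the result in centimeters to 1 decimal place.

1e-06° × 111195 m/° = 0.111195 m.
That is 0.111195 m = 11.119 cm.

11.1 centimeters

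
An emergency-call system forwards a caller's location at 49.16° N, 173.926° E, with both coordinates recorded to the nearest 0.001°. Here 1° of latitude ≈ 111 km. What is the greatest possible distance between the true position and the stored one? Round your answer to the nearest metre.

Rounding to 3 decimal places leaves each coordinate within ±0.0005° of the true value.
North–south component: 0.0005° × 111000 = 55.5 m.
Longitude error → 0.0005 × 111000 × cos 49.16° = 0.0005 × 111000 × 0.6539 ≈ 36.2942 m.
The two errors are perpendicular, so the maximum displacement is √(55.5² + 36.2942²) ≈ 66.3138 m.

66 metres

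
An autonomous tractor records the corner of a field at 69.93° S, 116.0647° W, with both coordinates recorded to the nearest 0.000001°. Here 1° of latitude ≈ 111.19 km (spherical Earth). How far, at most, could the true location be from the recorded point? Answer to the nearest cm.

6 cm

Rounding to 6 decimal places leaves each coordinate within ±5e-07° of the true value.
North–south component: 5e-07° × 111190 = 0.055595 m.
East–west component at 69.93°: 5e-07° × 111190 × cos 69.93° ≈ 5e-07 × 38156.8 ≈ 0.0190784 m.
Worst case both components are at the extreme and orthogonal: √(0.055595² + 0.0190784²) ≈ 0.0587775 m.
That is 0.0587775 m = 5.8777 cm.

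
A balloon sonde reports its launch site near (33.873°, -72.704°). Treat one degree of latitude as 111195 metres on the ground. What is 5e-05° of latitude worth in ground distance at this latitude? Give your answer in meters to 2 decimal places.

5.56 meters

Along a meridian 5e-05° is 5e-05 × 111195 = 5.55975 m.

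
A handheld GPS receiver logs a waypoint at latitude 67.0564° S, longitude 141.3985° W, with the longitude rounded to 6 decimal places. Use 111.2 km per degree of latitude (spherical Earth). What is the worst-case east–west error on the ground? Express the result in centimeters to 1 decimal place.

Rounding to 6 decimal places leaves the longitude within ±5e-07° of the true value.
Parallels shrink by cos φ, so at 67.0564° a degree of longitude is 111200 × 0.3898 ≈ 43348.5 m.
East–west error: 5e-07° × 43348.5 m/° ≈ 0.0216743 m.
That is 0.0216743 m = 2.1674 cm.

2.2 centimeters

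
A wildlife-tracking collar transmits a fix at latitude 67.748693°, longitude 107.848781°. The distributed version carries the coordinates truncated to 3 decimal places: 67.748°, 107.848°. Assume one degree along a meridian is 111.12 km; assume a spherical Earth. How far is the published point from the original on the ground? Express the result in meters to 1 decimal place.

83.7 meters

Δlat = 67.748693 − 67.748 = +0.000693°; Δlon = 107.848781 − 107.848 = +0.000781°.
N–S: 0.000693° × 111120 m/° = 77.0062 m.
E–W at 67.748°: 0.000781° × 111120 × cos 67.748° = 0.000781 × 111120 × 0.3787 ≈ 32.8637 m.
Combined displacement = (77.0062² + 32.8637²)^½ ≈ 83.7256 m.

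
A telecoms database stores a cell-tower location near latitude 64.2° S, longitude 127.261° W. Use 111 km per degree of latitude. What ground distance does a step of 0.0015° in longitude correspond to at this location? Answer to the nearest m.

72 m

0.0015° of longitude at 64.2° is 0.0015 × 111000 × cos 64.2° ≈ 0.0015 × 48310.7 = 72.466 m.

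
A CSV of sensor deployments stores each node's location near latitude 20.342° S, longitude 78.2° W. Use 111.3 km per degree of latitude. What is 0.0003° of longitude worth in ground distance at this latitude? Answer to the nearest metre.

One degree of longitude here spans 111300 × cos 20.342° = 111300 × 0.9376 ≈ 104359 m; 0.0003° of that is 31.3076 m.

31 metres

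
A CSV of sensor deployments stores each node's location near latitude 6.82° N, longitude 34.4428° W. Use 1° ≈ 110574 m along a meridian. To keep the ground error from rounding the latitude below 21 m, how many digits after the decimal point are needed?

One degree of latitude covers 110574 m.
N decimal places → at most half a unit in the last place, 0.5 × 10⁻ᴺ° = 110574/2 × 10⁻ᴺ m.
Need 0.5 × 110574 × 10⁻ᴺ ≤ 21 → 10⁻ᴺ ≤ 3.798e-04, so N ≥ 3.42.
So 4 decimal places suffice (5.53 m); 3 would allow up to 55.3 m.

4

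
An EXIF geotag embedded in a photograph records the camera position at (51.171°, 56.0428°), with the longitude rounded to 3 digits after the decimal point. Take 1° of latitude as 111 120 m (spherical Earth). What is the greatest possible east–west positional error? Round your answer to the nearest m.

35 m

Rounding to 3 decimal places leaves the longitude within ±0.0005° of the true value.
At latitude 51.171° a degree of longitude spans 111120 m × cos 51.171° = 111120 × 0.6270 ≈ 69672 m.
Maximum E–W displacement: 0.0005 × 69672 = 34.836 m.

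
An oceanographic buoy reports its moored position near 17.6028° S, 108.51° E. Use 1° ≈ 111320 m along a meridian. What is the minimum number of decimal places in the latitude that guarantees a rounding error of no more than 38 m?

4

One degree of latitude covers 111320 m.
Rounding to N decimal places gives at most 0.5 × 10⁻ᴺ degrees of error, i.e. 0.5 × 10⁻ᴺ × 111320 m.
Setting 55660 × 10⁻ᴺ ≤ 38 gives 10ᴺ ≥ 1465, i.e. N ≥ 3.17.
So 4 decimal places suffice (5.57 m); 3 would allow up to 55.7 m.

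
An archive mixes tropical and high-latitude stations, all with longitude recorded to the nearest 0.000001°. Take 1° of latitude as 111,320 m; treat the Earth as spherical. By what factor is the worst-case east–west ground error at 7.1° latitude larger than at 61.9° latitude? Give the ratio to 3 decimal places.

Rounding to 6 decimal places leaves the longitude within ±5e-07° of the true value.
At 7.1°: 5e-07° × 111320 × cos 7.1° = 5e-07 × 111320 × 0.9923 ≈ 0.055233 m.
At 61.9°: 5e-07° × 111320 × cos 61.9° = 5e-07 × 111320 × 0.4710 ≈ 0.026217 m.
The ratio reduces to cos 7.1° / cos 61.9° = 0.9923/0.4710 ≈ 2.1068.

2.107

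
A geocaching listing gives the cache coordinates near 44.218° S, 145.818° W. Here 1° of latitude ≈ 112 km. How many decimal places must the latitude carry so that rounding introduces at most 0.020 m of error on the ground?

One degree of latitude covers 112000 m.
N decimal places → at most half a unit in the last place, 0.5 × 10⁻ᴺ° = 112000/2 × 10⁻ᴺ m.
Setting 56000 × 10⁻ᴺ ≤ 0.020 gives 10ᴺ ≥ 2.8e+06, i.e. N ≥ 6.45.
N = 6 would give 0.056 m (too coarse); N = 7 gives 0.0056 m ≤ 0.020 m.

7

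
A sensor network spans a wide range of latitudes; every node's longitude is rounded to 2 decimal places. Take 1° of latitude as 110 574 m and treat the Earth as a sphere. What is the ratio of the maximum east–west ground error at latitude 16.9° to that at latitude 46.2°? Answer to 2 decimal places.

Rounding to 2 decimal places leaves the longitude within ±0.005° of the true value.
Error at 16.9° = 0.005° × 110574 × cos 16.9° ≈ 552.87 × 0.9568 = 528.99 m.
At 46.2°: 0.005° × 110574 × cos 46.2° = 0.005 × 110574 × 0.6921 ≈ 382.67 m.
The ratio reduces to cos 16.9° / cos 46.2° = 0.9568/0.6921 ≈ 1.3824.

1.38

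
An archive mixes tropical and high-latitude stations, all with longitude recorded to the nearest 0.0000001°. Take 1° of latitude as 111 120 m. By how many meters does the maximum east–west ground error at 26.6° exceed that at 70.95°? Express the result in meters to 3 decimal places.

Rounding to 7 decimal places leaves the longitude within ±5e-08° of the true value.
Error at 26.6° = 5e-08° × 111120 × cos 26.6° ≈ 0.005556 × 0.8942 = 0.0049679 m.
Error at 70.95° = 5e-08° × 111120 × cos 70.95° ≈ 0.005556 × 0.3264 = 0.0018134 m.
So the lower-latitude error exceeds the higher by 0.0049679 − 0.0018134 = 0.0031545 m.

0.003 meters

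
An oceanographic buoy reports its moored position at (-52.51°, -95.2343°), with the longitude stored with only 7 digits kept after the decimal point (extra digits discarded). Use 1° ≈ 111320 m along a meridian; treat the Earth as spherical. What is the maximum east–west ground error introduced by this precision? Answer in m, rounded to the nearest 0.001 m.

0.007 m

Truncating at 7 decimal places can drop up to a full unit in the last place, so the longitude may be off by as much as 1e-07°.
At latitude 52.51° a degree of longitude spans 111320 m × cos 52.51° = 111320 × 0.6086 ≈ 67751.9 m.
So at most 1e-07° × 67751.9 ≈ 0.00677519 m east–west.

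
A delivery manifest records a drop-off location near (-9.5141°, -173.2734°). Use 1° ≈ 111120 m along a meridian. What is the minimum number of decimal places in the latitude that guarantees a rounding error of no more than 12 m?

4

One degree of latitude covers 111120 m.
N decimal places → at most half a unit in the last place, 0.5 × 10⁻ᴺ° = 111120/2 × 10⁻ᴺ m.
Setting 55560 × 10⁻ᴺ ≤ 12 gives 10ᴺ ≥ 4630, i.e. N ≥ 3.67.
N = 3 would give 55.6 m (too coarse); N = 4 gives 5.56 m ≤ 12 m.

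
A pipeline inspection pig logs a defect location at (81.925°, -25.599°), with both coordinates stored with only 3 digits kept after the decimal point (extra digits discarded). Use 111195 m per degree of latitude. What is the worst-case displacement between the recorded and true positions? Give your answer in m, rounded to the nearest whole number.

Truncating at 3 decimal places can drop up to a full unit in the last place, so each coordinate may be off by as much as 0.001°.
Latitude error → 0.001 × 111195 = 111.195 m along the meridian.
Longitude error → 0.001 × 111195 × cos 81.925° = 0.001 × 111195 × 0.1405 ≈ 15.6195 m.
The two errors are perpendicular, so the maximum displacement is √(111.195² + 15.6195²) ≈ 112.287 m.

112 m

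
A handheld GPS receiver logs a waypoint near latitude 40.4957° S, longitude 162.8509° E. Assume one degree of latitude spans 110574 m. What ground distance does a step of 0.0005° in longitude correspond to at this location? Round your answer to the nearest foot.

138 feet

At 40.4957° a degree of longitude is 110574 × cos 40.4957° ≈ 84086.5 m, so 0.0005° corresponds to 42.0433 m.
Converting: 42.0433 m × 3.2808 ft/m ≈ 137.94 ft.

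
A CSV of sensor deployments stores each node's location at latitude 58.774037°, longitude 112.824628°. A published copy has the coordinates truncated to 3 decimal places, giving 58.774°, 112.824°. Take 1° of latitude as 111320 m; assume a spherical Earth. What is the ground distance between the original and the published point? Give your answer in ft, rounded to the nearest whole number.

120 ft

Δlat = 58.774037 − 58.774 = +0.000037°; Δlon = 112.824628 − 112.824 = +0.000628°.
N–S: 0.000037° × 111320 m/° = 4.11884 m.
East–west at this latitude: 0.000628° × 111320 × cos 58.774° ≈ 0.000628 × 57710 = 36.2419 m.
Distance: √(4.11884² + 36.2419²) ≈ 36.4752 m.
In feet: 36.4752 m ÷ 0.3048 ≈ 119.67 ft.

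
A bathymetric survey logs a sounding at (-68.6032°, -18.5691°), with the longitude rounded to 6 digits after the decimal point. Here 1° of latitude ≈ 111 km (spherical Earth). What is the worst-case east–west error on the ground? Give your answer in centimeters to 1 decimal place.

Rounding to 6 decimal places leaves the longitude within ±5e-07° of the true value.
Parallels shrink by cos φ, so at 68.6032° a degree of longitude is 111000 × 0.3648 ≈ 40495.6 m.
East–west error: 5e-07° × 40495.6 m/° ≈ 0.0202478 m.
That is 0.0202478 m = 2.0248 cm.

2.0 centimeters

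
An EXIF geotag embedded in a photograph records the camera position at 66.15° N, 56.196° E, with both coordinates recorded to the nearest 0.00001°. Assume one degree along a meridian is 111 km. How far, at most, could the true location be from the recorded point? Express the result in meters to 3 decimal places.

0.599 meters

Rounding to 5 decimal places leaves each coordinate within ±5e-06° of the true value.
N–S: 5e-06° × 111000 m/° = 0.555 m.
E–W at 66.15°: 5e-06° × 111000 × cos 66.15° = 5e-06 × 111000 × 0.4043 ≈ 0.224411 m.
Worst case both components are at the extreme and orthogonal: √(0.555² + 0.224411²) ≈ 0.598653 m.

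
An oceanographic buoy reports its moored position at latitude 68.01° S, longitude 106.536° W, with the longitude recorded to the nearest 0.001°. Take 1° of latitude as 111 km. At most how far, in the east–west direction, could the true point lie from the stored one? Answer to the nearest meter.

Rounding to 3 decimal places leaves the longitude within ±0.0005° of the true value.
Parallels shrink by cos φ, so at 68.01° a degree of longitude is 111000 × 0.3744 ≈ 41563.4 m.
So at most 0.0005° × 41563.4 ≈ 20.7817 m east–west.

21 meters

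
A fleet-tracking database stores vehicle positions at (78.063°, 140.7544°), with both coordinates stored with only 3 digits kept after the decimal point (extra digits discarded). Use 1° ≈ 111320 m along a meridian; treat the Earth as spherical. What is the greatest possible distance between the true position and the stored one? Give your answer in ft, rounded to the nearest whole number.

Truncating at 3 decimal places can drop up to a full unit in the last place, so each coordinate may be off by as much as 0.001°.
Latitude error → 0.001 × 111320 = 111.32 m along the meridian.
Longitude error → 0.001 × 111320 × cos 78.063° = 0.001 × 111320 × 0.2068 ≈ 23.025 m.
The two errors are perpendicular, so the maximum displacement is √(111.32² + 23.025²) ≈ 113.676 m.
Converting: 113.676 m × 3.2808 ft/m ≈ 372.95 ft.

373 ft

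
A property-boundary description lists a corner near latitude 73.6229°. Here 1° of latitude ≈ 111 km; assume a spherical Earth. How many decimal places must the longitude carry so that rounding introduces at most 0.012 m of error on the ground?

At 73.6229° one degree of longitude covers 111000 × cos 73.6229° ≈ 111000 × 0.2820 ≈ 31297.3 m.
N decimal places → at most half a unit in the last place, 0.5 × 10⁻ᴺ° = 31297.3/2 × 10⁻ᴺ m.
Setting 15648.7 × 10⁻ᴺ ≤ 0.012 gives 10ᴺ ≥ 1.304e+06, i.e. N ≥ 6.12.
So 7 decimal places suffice (0.00156 m); 6 would allow up to 0.0156 m.

7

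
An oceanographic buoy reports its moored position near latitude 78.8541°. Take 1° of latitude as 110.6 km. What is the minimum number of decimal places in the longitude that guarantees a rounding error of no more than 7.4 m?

4 decimal places

At 78.8541° one degree of longitude covers 110600 × cos 78.8541° ≈ 110600 × 0.1933 ≈ 21379.9 m.
With N decimal places the half-ulp bound is 0.5·10⁻ᴺ°, or 0.5·10⁻ᴺ × 21379.9 m on the ground.
Setting 10689.9 × 10⁻ᴺ ≤ 7.4 gives 10ᴺ ≥ 1445, i.e. N ≥ 3.16.
N = 3 would give 10.7 m (too coarse); N = 4 gives 1.07 m ≤ 7.4 m.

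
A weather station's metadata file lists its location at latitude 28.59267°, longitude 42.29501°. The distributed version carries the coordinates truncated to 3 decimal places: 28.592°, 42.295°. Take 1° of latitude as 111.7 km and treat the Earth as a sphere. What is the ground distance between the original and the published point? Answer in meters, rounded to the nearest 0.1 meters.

74.8 meters

The latitude changed by +0.00067° and the longitude by +0.00001°.
N–S: 0.00067° × 111700 m/° = 74.839 m.
E–W at 28.592°: 0.00001° × 111700 × cos 28.592° = 0.00001 × 111700 × 0.8780 ≈ 0.980782 m.
Distance: √(74.839² + 0.980782²) ≈ 74.8454 m.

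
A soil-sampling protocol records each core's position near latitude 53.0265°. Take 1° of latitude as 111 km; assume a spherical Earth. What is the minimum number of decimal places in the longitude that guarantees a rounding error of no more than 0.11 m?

At 53.0265° one degree of longitude covers 111000 × cos 53.0265° ≈ 111000 × 0.6014 ≈ 66760.5 m.
N decimal places → at most half a unit in the last place, 0.5 × 10⁻ᴺ° = 66760.5/2 × 10⁻ᴺ m.
Setting 33380.2 × 10⁻ᴺ ≤ 0.11 gives 10ᴺ ≥ 3.035e+05, i.e. N ≥ 5.48.
N = 5 would give 0.334 m (too coarse); N = 6 gives 0.0334 m ≤ 0.11 m.

6 decimal places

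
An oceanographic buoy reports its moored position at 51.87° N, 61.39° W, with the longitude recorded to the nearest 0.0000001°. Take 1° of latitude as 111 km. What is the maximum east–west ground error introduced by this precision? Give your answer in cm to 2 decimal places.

0.34 cm

Rounding to 7 decimal places leaves the longitude within ±5e-08° of the true value.
One degree of longitude at 51.87° is 111000 × cos 51.87° ≈ 111000 × 0.6174 = 68536.7 m.
So at most 5e-08° × 68536.7 ≈ 0.00342684 m east–west.
That is 0.00342684 m = 0.34268 cm.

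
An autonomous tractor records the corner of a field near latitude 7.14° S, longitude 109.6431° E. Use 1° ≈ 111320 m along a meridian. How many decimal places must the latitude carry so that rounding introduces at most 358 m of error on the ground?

One degree of latitude covers 111320 m.
Rounding to N decimal places gives at most 0.5 × 10⁻ᴺ degrees of error, i.e. 0.5 × 10⁻ᴺ × 111320 m.
Need 0.5 × 111320 × 10⁻ᴺ ≤ 358 → 10⁻ᴺ ≤ 6.432e-03, so N ≥ 2.19.
So 3 decimal places suffice (55.7 m); 2 would allow up to 557 m.

3 decimal places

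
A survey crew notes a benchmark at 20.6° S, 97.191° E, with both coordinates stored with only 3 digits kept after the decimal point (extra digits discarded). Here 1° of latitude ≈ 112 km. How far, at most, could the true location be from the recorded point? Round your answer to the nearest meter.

153 meters

Truncating at 3 decimal places can drop up to a full unit in the last place, so each coordinate may be off by as much as 0.001°.
N–S: 0.001° × 112000 m/° = 112 m.
Longitude error → 0.001 × 112000 × cos 20.6° = 0.001 × 112000 × 0.9361 ≈ 104.839 m.
Worst case both components are at the extreme and orthogonal: √(112² + 104.839²) ≈ 153.412 m.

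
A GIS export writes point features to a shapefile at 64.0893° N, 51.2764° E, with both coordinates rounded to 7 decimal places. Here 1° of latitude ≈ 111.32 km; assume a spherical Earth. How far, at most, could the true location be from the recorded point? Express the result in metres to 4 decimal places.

Rounding to 7 decimal places leaves each coordinate within ±5e-08° of the true value.
Latitude error → 5e-08 × 111320 = 0.005566 m along the meridian.
Longitude error → 5e-08 × 111320 × cos 64.0893° = 5e-08 × 111320 × 0.4370 ≈ 0.00243217 m.
Worst case both components are at the extreme and orthogonal: √(0.005566² + 0.00243217²) ≈ 0.00607419 m.

0.0061 metres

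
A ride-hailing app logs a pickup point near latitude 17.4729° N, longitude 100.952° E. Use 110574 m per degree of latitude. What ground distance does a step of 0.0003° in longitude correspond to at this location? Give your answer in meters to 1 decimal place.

31.6 meters

One degree of longitude here spans 110574 × cos 17.4729° = 110574 × 0.9539 ≈ 105472 m; 0.0003° of that is 31.6416 m.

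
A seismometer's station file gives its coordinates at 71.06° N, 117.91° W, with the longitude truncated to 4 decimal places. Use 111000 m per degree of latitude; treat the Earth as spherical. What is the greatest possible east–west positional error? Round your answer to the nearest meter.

Truncating at 4 decimal places can drop up to a full unit in the last place, so the longitude may be off by as much as 0.0001°.
Parallels shrink by cos φ, so at 71.06° a degree of longitude is 111000 × 0.3246 ≈ 36028.1 m.
So at most 0.0001° × 36028.1 ≈ 3.60281 m east–west.

4 meters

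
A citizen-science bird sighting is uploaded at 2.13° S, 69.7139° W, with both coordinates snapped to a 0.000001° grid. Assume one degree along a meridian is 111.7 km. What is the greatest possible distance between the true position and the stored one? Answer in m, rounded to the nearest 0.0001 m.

0.0790 m

With a 0.000001° grid the true value lies within half a step, ±0.000001°/2 = ±5e-07°, of the stored one.
North–south component: 5e-07° × 111700 = 0.05585 m.
Longitude error → 5e-07 × 111700 × cos 2.13° = 5e-07 × 111700 × 0.9993 ≈ 0.0558114 m.
Worst case both components are at the extreme and orthogonal: √(0.05585² + 0.0558114²) ≈ 0.0789565 m.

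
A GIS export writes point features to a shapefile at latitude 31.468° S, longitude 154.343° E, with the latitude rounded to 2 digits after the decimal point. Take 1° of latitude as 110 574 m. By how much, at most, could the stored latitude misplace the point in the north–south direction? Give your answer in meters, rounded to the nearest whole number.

553 meters

Rounding to 2 decimal places leaves the latitude within ±0.005° of the true value.
North–south distance: 0.005° × 110574 m/° = 552.87 m.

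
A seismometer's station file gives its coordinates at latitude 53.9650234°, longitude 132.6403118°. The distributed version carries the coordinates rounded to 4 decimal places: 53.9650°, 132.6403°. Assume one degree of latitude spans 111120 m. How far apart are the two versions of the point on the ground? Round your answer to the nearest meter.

3 meters

The latitude changed by +0.0000234° and the longitude by +0.0000118°.
N–S: 0.0000234° × 111120 m/° = 2.60021 m.
East–west at this latitude: 0.0000118° × 111120 × cos 53.965° ≈ 0.0000118 × 65369.6 = 0.771361 m.
Hypotenuse of the two orthogonal shifts: √(2.60021² + 0.771361²) = 2.71221 m.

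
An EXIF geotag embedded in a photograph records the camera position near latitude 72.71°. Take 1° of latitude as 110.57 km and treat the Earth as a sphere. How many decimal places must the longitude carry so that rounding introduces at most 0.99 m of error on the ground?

At 72.71° one degree of longitude covers 110570 × cos 72.71° ≈ 110570 × 0.2972 ≈ 32862.3 m.
With N decimal places the half-ulp bound is 0.5·10⁻ᴺ°, or 0.5·10⁻ᴺ × 32862.3 m on the ground.
Setting 16431.2 × 10⁻ᴺ ≤ 0.99 gives 10ᴺ ≥ 1.66e+04, i.e. N ≥ 4.22.
At 4 places the error can reach 1.64 m, but 5 places keeps it to 0.164 m.

5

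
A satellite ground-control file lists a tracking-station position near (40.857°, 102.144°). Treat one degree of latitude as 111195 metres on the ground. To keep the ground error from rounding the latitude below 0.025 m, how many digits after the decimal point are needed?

7 decimal places

One degree of latitude covers 111195 m.
N decimal places → at most half a unit in the last place, 0.5 × 10⁻ᴺ° = 111195/2 × 10⁻ᴺ m.
Setting 55597.5 × 10⁻ᴺ ≤ 0.025 gives 10ᴺ ≥ 2.224e+06, i.e. N ≥ 6.35.
At 6 places the error can reach 0.0556 m, but 7 places keeps it to 0.00556 m.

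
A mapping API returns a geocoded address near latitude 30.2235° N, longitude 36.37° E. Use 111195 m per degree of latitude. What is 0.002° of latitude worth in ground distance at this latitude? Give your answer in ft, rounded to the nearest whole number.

0.002° × 111195 m/° = 222.39 m.
Converting: 222.39 m × 3.2808 ft/m ≈ 729.63 ft.

730 ft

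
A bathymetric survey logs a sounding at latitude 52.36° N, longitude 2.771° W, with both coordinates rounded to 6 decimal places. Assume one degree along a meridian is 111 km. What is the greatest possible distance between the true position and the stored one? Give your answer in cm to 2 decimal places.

Rounding to 6 decimal places leaves each coordinate within ±5e-07° of the true value.
North–south component: 5e-07° × 111000 = 0.0555 m.
Longitude error → 5e-07 × 111000 × cos 52.36° = 5e-07 × 111000 × 0.6107 ≈ 0.0338937 m.
Worst case both components are at the extreme and orthogonal: √(0.0555² + 0.0338937²) ≈ 0.065031 m.
That is 0.065031 m = 6.5031 cm.

6.50 cm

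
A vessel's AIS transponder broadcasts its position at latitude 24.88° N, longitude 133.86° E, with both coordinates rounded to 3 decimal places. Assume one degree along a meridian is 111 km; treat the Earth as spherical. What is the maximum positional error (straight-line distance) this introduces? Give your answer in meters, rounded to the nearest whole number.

Rounding to 3 decimal places leaves each coordinate within ±0.0005° of the true value.
Latitude error → 0.0005 × 111000 = 55.5 m along the meridian.
E–W at 24.88°: 0.0005° × 111000 × cos 24.88° = 0.0005 × 111000 × 0.9072 ≈ 50.3491 m.
Worst case both components are at the extreme and orthogonal: √(55.5² + 50.3491²) ≈ 74.9352 m.

75 meters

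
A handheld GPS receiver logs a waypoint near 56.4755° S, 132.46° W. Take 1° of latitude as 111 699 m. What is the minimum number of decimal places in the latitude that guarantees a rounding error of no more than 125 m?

One degree of latitude covers 111699 m.
Rounding to N decimal places gives at most 0.5 × 10⁻ᴺ degrees of error, i.e. 0.5 × 10⁻ᴺ × 111699 m.
Need 0.5 × 111699 × 10⁻ᴺ ≤ 125 → 10⁻ᴺ ≤ 2.238e-03, so N ≥ 2.65.
At 2 places the error can reach 558 m, but 3 places keeps it to 55.8 m.

3 decimal places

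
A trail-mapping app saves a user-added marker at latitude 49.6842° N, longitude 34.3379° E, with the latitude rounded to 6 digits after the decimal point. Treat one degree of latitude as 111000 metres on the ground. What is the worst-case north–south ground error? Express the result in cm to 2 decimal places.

Rounding to 6 decimal places leaves the latitude within ±5e-07° of the true value.
So the N–S error is at most 5e-07 × 111000 = 0.0555 m.
That is 0.0555 m = 5.55 cm.

5.55 cm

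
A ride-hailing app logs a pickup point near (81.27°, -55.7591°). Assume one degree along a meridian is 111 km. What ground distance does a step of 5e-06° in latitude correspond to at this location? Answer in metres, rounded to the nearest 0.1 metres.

5e-06° × 111000 m/° = 0.555 m.

0.6 metres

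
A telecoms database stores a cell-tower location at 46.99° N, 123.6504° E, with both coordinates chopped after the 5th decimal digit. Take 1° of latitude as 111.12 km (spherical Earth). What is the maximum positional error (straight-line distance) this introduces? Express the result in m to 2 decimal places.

Truncating at 5 decimal places can drop up to a full unit in the last place, so each coordinate may be off by as much as 1e-05°.
North–south component: 1e-05° × 111120 = 1.1112 m.
East–west component at 46.99°: 1e-05° × 111120 × cos 46.99° ≈ 1e-05 × 75797.8 ≈ 0.757978 m.
The two errors are perpendicular, so the maximum displacement is √(1.1112² + 0.757978²) ≈ 1.3451 m.

1.35 m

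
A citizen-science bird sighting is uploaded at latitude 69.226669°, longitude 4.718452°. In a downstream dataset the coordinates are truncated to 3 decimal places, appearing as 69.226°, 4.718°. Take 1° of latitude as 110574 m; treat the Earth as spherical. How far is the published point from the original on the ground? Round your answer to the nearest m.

76 m

The latitude changed by +0.000669° and the longitude by +0.000452°.
N–S: 0.000669° × 110574 m/° = 73.974 m.
E–W at 69.226°: 0.000452° × 110574 × cos 69.226° = 0.000452 × 110574 × 0.3547 ≈ 17.7268 m.
Combined displacement = (73.974² + 17.7268²)^½ ≈ 76.0684 m.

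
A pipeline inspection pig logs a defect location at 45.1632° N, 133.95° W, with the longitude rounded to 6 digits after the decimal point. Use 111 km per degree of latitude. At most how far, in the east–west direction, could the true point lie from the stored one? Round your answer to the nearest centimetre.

Rounding to 6 decimal places leaves the longitude within ±5e-07° of the true value.
Parallels shrink by cos φ, so at 45.1632° a degree of longitude is 111000 × 0.7051 ≈ 78265 m.
Maximum E–W displacement: 5e-07 × 78265 = 0.0391325 m.
That is 0.0391325 m = 3.9132 cm.

4 centimetres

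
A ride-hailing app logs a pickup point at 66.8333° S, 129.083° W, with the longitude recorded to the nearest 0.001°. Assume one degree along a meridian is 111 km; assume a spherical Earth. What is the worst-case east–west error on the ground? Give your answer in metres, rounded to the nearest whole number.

22 metres

Rounding to 3 decimal places leaves the longitude within ±0.0005° of the true value.
One degree of longitude at 66.8333° is 111000 × cos 66.8333° ≈ 111000 × 0.3934 = 43668.2 m.
So at most 0.0005° × 43668.2 ≈ 21.8341 m east–west.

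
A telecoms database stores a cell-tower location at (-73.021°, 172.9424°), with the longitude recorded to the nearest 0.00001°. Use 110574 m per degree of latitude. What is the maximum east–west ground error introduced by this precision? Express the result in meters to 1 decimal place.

0.2 meters

Rounding to 5 decimal places leaves the longitude within ±5e-06° of the true value.
Parallels shrink by cos φ, so at 73.021° a degree of longitude is 110574 × 0.2920 ≈ 32290 m.
Maximum E–W displacement: 5e-06 × 32290 = 0.16145 m.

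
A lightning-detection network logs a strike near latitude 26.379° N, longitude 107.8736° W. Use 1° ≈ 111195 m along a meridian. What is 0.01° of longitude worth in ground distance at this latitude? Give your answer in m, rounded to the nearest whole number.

996 m

One degree of longitude here spans 111195 × cos 26.379° = 111195 × 0.8959 ≈ 99616.8 m; 0.01° of that is 996.168 m.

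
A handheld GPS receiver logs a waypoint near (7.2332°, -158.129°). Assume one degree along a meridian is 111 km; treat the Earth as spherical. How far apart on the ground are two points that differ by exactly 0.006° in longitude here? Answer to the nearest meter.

0.006° of longitude at 7.2332° is 0.006 × 111000 × cos 7.2332° ≈ 0.006 × 110117 = 660.7 m.

661 meters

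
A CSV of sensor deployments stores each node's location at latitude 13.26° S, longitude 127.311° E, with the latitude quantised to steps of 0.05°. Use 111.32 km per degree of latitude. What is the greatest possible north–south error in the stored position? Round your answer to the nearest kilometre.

With a 0.05° grid the true value lies within half a step, ±0.05°/2 = ±0.025°, of the stored one.
North–south distance: 0.025° × 111320 m/° = 2783 m.
That is 2783 m = 2.783 km.

3 kilometres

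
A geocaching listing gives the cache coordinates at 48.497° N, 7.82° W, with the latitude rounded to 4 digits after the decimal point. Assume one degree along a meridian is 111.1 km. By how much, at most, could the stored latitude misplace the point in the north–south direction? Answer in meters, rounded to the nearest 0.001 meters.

Rounding to 4 decimal places leaves the latitude within ±5e-05° of the true value.
North–south distance: 5e-05° × 111100 m/° = 5.555 m.

5.555 meters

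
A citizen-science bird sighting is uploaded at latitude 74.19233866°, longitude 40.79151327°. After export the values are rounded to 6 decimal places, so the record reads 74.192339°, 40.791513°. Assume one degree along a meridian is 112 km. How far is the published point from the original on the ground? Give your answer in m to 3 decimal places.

Δlat = 74.19233866 − 74.192339 = -0.00000034°; Δlon = 40.79151327 − 40.791513 = +0.00000027°.
N–S: -0.00000034° × 112000 m/° = -0.03808 m.
East–west at this latitude: 0.00000027° × 112000 × cos 74.1923° ≈ 0.00000027 × 30509.8 = 0.00823765 m.
Hypotenuse of the two orthogonal shifts: √(0.03808² + 0.00823765²) = 0.0389608 m.

0.039 m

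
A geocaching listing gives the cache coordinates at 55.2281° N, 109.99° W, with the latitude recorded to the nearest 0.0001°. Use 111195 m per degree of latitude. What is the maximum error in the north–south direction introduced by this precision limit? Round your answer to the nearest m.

Rounding to 4 decimal places leaves the latitude within ±5e-05° of the true value.
So the N–S error is at most 5e-05 × 111195 = 5.55975 m.

6 m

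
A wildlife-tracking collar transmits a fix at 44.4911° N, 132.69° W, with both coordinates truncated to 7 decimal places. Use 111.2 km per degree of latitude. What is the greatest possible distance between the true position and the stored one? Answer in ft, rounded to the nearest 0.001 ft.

Truncating at 7 decimal places can drop up to a full unit in the last place, so each coordinate may be off by as much as 1e-07°.
Latitude error → 1e-07 × 111200 = 0.01112 m along the meridian.
Longitude error → 1e-07 × 111200 × cos 44.4911° = 1e-07 × 111200 × 0.7134 ≈ 0.00793256 m.
Worst case both components are at the extreme and orthogonal: √(0.01112² + 0.00793256²) ≈ 0.0136594 m.
Converting: 0.0136594 m × 3.2808 ft/m ≈ 0.044814 ft.

0.045 ft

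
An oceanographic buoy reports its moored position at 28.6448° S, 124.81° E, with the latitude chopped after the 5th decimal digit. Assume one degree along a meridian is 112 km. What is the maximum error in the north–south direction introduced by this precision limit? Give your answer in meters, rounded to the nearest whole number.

1 meters

Truncating at 5 decimal places can drop up to a full unit in the last place, so the latitude may be off by as much as 1e-05°.
North–south distance: 1e-05° × 112000 m/° = 1.12 m.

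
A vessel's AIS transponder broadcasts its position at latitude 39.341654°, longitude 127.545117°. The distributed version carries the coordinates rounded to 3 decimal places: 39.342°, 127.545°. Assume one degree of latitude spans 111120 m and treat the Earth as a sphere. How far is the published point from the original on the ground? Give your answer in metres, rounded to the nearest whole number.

Δlat = 39.341654 − 39.342 = -0.000346°; Δlon = 127.545117 − 127.545 = +0.000117°.
N–S: -0.000346° × 111120 m/° = -38.4475 m.
East–west at this latitude: 0.000117° × 111120 × cos 39.342° ≈ 0.000117 × 85937.5 = 10.0547 m.
Combined displacement = (38.4475² + 10.0547²)^½ ≈ 39.7405 m.

40 metres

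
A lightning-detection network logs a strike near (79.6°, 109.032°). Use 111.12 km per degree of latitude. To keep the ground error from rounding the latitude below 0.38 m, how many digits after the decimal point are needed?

6

One degree of latitude covers 111120 m.
N decimal places → at most half a unit in the last place, 0.5 × 10⁻ᴺ° = 111120/2 × 10⁻ᴺ m.
Need 0.5 × 111120 × 10⁻ᴺ ≤ 0.38 → 10⁻ᴺ ≤ 6.839e-06, so N ≥ 5.16.
N = 5 would give 0.556 m (too coarse); N = 6 gives 0.0556 m ≤ 0.38 m.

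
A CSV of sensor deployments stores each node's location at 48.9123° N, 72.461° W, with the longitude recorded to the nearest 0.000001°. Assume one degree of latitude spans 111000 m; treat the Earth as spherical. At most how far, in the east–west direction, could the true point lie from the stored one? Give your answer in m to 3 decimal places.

0.036 m

Rounding to 6 decimal places leaves the longitude within ±5e-07° of the true value.
One degree of longitude at 48.9123° is 111000 × cos 48.9123° ≈ 111000 × 0.6572 = 72950.7 m.
East–west error: 5e-07° × 72950.7 m/° ≈ 0.0364753 m.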